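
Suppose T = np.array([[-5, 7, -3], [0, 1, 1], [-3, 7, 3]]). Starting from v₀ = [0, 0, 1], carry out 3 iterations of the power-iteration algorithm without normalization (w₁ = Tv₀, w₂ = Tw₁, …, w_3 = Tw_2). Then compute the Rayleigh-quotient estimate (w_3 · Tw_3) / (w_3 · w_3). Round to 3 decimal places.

λ ≈ -0.828

w1 = Tv₀ = (-3, 1, 3)
w2 = Tw1 = (13, 4, 25)
w3 = Tw2 = (-112, 29, 64)
Tw3 = (571, 93, 731)
w3·Tw3 = (-112)·571 + 29·93 + 64·731 = -14471; w3·w3 = (-112)·(-112) + 29·29 + 64·64 = 17481
λ ≈ -14471/17481 = -0.828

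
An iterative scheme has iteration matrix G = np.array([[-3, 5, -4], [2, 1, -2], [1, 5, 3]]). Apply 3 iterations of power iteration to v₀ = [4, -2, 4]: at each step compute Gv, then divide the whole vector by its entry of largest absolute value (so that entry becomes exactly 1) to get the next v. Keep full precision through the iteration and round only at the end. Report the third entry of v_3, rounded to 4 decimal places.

0.8070

Gv0 = (-38.00000, -2.00000, 6.00000); divide by -38.00000 → v1 = (1.00000, 0.05263, -0.15789)
Gv1 = (-2.10526, 2.36842, 0.78947); divide by 2.36842 → v2 = (-0.88889, 1.00000, 0.33333)
Gv2 = (6.33333, -1.44444, 5.11111); divide by 6.33333 → v3 = (1.00000, -0.22807, 0.80702)
Requested entry of v3: -460/-570 = 0.8070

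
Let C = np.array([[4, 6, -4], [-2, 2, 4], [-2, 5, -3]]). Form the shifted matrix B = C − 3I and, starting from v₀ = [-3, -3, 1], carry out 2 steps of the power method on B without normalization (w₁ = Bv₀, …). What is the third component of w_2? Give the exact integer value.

B = C − 3I has rows (1, 6, -4); (-2, -1, 4); (-2, 5, -6)
w1 = Bv₀ = (1·(-3) + 6·(-3) + (-4)·1; (-2)·(-3) + (-1)·(-3) + 4·1; (-2)·(-3) + 5·(-3) + (-6)·1) = (-25, 13, -15)
w2 = Bw1 = (1·(-25) + 6·13 + (-4)·(-15); (-2)·(-25) + (-1)·13 + 4·(-15); (-2)·(-25) + 5·13 + (-6)·(-15)) = (113, -23, 205)
Requested component of w2: 205

205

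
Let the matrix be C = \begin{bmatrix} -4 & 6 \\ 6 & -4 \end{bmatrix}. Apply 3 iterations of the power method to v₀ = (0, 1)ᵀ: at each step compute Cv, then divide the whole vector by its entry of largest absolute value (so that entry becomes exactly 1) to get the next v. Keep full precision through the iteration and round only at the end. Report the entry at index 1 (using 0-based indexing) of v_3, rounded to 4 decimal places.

Cv0 = (6.00000, -4.00000); divide by 6.00000 → v1 = (1.00000, -0.66667)
Cv1 = (-8.00000, 8.66667); divide by 8.66667 → v2 = (-0.92308, 1.00000)
Cv2 = (9.69231, -9.53846); divide by 9.69231 → v3 = (1.00000, -0.98413)
Requested entry of v3: -496/504 = -0.9841

-0.9841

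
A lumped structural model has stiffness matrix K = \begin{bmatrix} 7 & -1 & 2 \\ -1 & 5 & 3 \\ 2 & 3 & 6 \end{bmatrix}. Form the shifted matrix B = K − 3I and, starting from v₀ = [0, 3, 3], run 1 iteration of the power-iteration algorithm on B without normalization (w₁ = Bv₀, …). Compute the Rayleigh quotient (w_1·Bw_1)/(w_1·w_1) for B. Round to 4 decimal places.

5.7419

B = K − 3I has rows (4, -1, 2); (-1, 2, 3); (2, 3, 3)
w1 = Bv₀ = (3, 15, 18)
Bw1 = (33, 81, 105)
w1·Bw1 = 3204; w1·w1 = 558; μ ≈ 3204/558 = 5.7419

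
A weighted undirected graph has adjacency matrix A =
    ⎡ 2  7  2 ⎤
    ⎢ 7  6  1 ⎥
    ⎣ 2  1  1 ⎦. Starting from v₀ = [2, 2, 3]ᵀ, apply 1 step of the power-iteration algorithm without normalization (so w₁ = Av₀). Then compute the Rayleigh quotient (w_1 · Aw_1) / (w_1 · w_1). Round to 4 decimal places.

w1 = Av₀ = (2·2 + 7·2 + 2·3; 7·2 + 6·2 + 1·3; 2·2 + 1·2 + 1·3) = (24, 29, 9)
Aw1 = (269, 351, 86)
w1·Aw1 = 24·269 + 29·351 + 9·86 = 17409; w1·w1 = 24·24 + 29·29 + 9·9 = 1498
λ ≈ 17409/1498 = 11.6215

11.6215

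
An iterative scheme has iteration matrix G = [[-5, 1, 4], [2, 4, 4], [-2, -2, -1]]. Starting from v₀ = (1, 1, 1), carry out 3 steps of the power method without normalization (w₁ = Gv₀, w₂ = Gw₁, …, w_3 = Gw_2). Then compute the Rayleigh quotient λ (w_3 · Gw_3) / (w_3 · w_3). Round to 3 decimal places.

w1 = Gv₀ = (0, 10, -5)
w2 = Gw1 = (-10, 20, -15)
w3 = Gw2 = (10, 0, -5)
Gw3 = (-70, 0, -15)
w3·Gw3 = 10·(-70) + 0·0 + (-5)·(-15) = -625; w3·w3 = 10·10 + 0·0 + (-5)·(-5) = 125
λ ≈ -625/125 = -5.000

-5.000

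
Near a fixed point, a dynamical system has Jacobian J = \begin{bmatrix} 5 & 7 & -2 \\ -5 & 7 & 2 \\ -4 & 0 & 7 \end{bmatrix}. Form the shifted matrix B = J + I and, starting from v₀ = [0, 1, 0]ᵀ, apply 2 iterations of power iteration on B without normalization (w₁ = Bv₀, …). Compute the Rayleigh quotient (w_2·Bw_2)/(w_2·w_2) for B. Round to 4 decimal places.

B = J + I has rows (6, 7, -2); (-5, 8, 2); (-4, 0, 8)
w1 = Bv₀ = (6·0 + 7·1 + (-2)·0; (-5)·0 + 8·1 + 2·0; (-4)·0 + 0·1 + 8·0) = (7, 8, 0)
w2 = Bw1 = (6·7 + 7·8 + (-2)·0; (-5)·7 + 8·8 + 2·0; (-4)·7 + 0·8 + 8·0) = (98, 29, -28)
Bw2 = (847, -314, -616)
w2·Bw2 = 91148; w2·w2 = 11229; μ ≈ 91148/11229 = 8.1172

μ ≈ 8.1172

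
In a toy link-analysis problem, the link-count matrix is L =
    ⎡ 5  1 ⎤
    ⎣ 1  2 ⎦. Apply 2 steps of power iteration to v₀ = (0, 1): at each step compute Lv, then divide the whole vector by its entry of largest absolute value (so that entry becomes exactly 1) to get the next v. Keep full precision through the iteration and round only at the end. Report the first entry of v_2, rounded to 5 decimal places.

1.00000

Lv0 = (1.000000, 2.000000); divide by 2.000000 → v1 = (0.500000, 1.000000)
Lv1 = (3.500000, 2.500000); divide by 3.500000 → v2 = (1.000000, 0.714286)
Requested entry of v2: 7/7 = 1.00000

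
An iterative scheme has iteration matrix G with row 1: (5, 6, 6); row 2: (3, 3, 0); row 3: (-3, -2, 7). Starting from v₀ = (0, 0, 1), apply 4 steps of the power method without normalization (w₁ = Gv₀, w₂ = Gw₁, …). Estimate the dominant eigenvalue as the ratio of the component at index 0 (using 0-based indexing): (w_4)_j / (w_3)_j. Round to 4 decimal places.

7.1560

w1 = Gv₀ = (5·0 + 6·0 + 6·1; 3·0 + 3·0 + 0·1; (-3)·0 + (-2)·0 + 7·1) = (6, 0, 7)
w2 = Gw1 = (5·6 + 6·0 + 6·7; 3·6 + 3·0 + 0·7; (-3)·6 + (-2)·0 + 7·7) = (72, 18, 31)
w3 = Gw2 = (654, 270, -35)
w4 = Gw3 = (4680, 2772, -2747)
Ratio at component: 4680 / 654 = 7.1560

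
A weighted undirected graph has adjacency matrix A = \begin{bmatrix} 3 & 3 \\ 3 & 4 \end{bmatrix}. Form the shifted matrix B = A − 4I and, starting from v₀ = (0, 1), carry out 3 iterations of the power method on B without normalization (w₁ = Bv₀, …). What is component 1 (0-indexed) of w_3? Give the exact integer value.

B = A − 4I has rows (-1, 3); (3, 0)
w1 = Bv₀ = (3, 0)
w2 = Bw1 = (-3, 9)
w3 = Bw2 = (30, -9)
Requested component of w3: -9

-9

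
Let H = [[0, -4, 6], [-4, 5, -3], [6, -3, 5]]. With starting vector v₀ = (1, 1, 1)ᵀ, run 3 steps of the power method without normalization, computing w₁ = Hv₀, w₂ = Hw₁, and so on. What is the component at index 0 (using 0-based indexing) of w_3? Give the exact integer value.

516

w1 = Hv₀ = (0·1 + (-4)·1 + 6·1; (-4)·1 + 5·1 + (-3)·1; 6·1 + (-3)·1 + 5·1) = (2, -2, 8)
w2 = Hw1 = (0·2 + (-4)·(-2) + 6·8; (-4)·2 + 5·(-2) + (-3)·8; 6·2 + (-3)·(-2) + 5·8) = (56, -42, 58)
w3 = Hw2 = (516, -608, 752)
The requested component of w3 is 516.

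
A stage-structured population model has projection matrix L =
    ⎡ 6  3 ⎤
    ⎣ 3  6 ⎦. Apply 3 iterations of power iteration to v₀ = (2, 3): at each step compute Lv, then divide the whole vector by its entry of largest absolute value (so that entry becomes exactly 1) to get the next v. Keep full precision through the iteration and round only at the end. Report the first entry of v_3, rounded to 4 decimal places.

Lv0 = (21.00000, 24.00000); divide by 24.00000 → v1 = (0.87500, 1.00000)
Lv1 = (8.25000, 8.62500); divide by 8.62500 → v2 = (0.95652, 1.00000)
Lv2 = (8.73913, 8.86957); divide by 8.86957 → v3 = (0.98529, 1.00000)
Requested entry of v3: 1809/1836 = 0.9853

0.9853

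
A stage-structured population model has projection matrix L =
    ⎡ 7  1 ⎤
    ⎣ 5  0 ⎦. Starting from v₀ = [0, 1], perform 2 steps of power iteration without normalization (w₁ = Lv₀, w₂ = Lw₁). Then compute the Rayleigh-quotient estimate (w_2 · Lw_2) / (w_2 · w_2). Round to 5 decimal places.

λ ≈ 7.47297

w1 = Lv₀ = (7·0 + 1·1; 5·0 + 0·1) = (1, 0)
w2 = Lw1 = (7·1 + 1·0; 5·1 + 0·0) = (7, 5)
Lw2 = (54, 35)
w2·Lw2 = 7·54 + 5·35 = 553; w2·w2 = 7·7 + 5·5 = 74
λ ≈ 553/74 = 7.47297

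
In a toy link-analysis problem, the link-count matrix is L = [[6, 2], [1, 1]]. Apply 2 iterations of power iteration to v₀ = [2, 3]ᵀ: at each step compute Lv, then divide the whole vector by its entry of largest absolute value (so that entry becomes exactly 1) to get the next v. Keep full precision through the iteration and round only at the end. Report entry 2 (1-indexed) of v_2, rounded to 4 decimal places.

Lv0 = (18.00000, 5.00000); divide by 18.00000 → v1 = (1.00000, 0.27778)
Lv1 = (6.55556, 1.27778); divide by 6.55556 → v2 = (1.00000, 0.19492)
Requested entry of v2: 23/118 = 0.1949

0.1949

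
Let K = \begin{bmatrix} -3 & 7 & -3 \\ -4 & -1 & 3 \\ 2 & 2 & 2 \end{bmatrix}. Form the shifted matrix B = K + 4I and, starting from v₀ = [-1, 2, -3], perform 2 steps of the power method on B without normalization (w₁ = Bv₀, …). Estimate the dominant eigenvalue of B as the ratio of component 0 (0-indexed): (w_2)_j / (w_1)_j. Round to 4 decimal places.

B = K + 4I has rows (1, 7, -3); (-4, 3, 3); (2, 2, 6)
w1 = Bv₀ = (22, 1, -16)
w2 = Bw1 = (77, -133, -50)
Ratio: 77/22 = 3.5000

3.5000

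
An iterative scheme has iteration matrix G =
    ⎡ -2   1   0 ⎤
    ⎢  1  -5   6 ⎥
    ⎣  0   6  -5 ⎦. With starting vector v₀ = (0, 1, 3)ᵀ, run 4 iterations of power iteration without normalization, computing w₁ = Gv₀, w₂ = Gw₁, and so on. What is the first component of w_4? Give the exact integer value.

w1 = Gv₀ = ((-2)·0 + 1·1 + 0·3; 1·0 + (-5)·1 + 6·3; 0·0 + 6·1 + (-5)·3) = (1, 13, -9)
w2 = Gw1 = ((-2)·1 + 1·13 + 0·(-9); 1·1 + (-5)·13 + 6·(-9); 0·1 + 6·13 + (-5)·(-9)) = (11, -118, 123)
w3 = Gw2 = (-140, 1339, -1323)
w4 = Gw3 = (1619, -14773, 14649)
The requested component of w4 is 1619.

1619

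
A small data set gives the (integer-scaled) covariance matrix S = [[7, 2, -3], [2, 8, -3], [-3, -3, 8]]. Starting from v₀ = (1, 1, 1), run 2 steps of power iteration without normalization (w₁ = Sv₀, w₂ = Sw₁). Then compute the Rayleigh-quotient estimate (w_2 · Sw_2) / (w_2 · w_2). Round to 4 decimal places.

11.6892

w1 = Sv₀ = (7·1 + 2·1 + (-3)·1; 2·1 + 8·1 + (-3)·1; (-3)·1 + (-3)·1 + 8·1) = (6, 7, 2)
w2 = Sw1 = (7·6 + 2·7 + (-3)·2; 2·6 + 8·7 + (-3)·2; (-3)·6 + (-3)·7 + 8·2) = (50, 62, -23)
Sw2 = (543, 665, -520)
w2·Sw2 = 50·543 + 62·665 + (-23)·(-520) = 80340; w2·w2 = 50·50 + 62·62 + (-23)·(-23) = 6873
λ ≈ 80340/6873 = 11.6892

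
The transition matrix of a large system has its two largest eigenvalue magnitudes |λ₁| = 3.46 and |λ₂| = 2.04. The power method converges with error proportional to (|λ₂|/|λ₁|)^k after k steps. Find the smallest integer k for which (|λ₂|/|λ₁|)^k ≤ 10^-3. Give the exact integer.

14

|λ₂/λ₁| = 2.04/3.46 = 0.58960
Need k ≥ ln(10^-3) / ln(0.58960) = -6.9078 / -0.5283 ≈ 13.075
Smallest integer k satisfying the bound: 14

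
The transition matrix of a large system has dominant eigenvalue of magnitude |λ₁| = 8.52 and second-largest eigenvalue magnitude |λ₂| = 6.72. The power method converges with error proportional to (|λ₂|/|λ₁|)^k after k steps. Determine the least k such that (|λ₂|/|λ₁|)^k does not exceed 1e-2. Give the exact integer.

20

|λ₂/λ₁| = 6.72/8.52 = 0.78873
Need k ≥ ln(1e-2) / ln(0.78873) = -4.6052 / -0.2373 ≈ 19.404
Smallest integer k satisfying the bound: 20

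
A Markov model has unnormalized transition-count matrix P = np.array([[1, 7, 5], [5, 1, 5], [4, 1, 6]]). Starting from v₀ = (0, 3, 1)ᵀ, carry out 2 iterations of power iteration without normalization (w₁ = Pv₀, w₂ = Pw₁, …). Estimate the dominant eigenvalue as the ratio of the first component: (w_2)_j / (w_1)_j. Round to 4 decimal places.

λ ≈ 4.8846

w1 = Pv₀ = (1·0 + 7·3 + 5·1; 5·0 + 1·3 + 5·1; 4·0 + 1·3 + 6·1) = (26, 8, 9)
w2 = Pw1 = (1·26 + 7·8 + 5·9; 5·26 + 1·8 + 5·9; 4·26 + 1·8 + 6·9) = (127, 183, 166)
Ratio at component: 127 / 26 = 4.8846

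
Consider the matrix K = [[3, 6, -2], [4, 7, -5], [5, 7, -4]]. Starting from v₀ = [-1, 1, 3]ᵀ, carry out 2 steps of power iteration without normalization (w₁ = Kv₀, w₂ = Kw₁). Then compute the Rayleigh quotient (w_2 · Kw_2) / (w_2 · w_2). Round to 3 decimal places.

λ ≈ 6.046

w1 = Kv₀ = (3·(-1) + 6·1 + (-2)·3; 4·(-1) + 7·1 + (-5)·3; 5·(-1) + 7·1 + (-4)·3) = (-3, -12, -10)
w2 = Kw1 = (3·(-3) + 6·(-12) + (-2)·(-10); 4·(-3) + 7·(-12) + (-5)·(-10); 5·(-3) + 7·(-12) + (-4)·(-10)) = (-61, -46, -59)
Kw2 = (-341, -271, -391)
w2·Kw2 = (-61)·(-341) + (-46)·(-271) + (-59)·(-391) = 56336; w2·w2 = (-61)·(-61) + (-46)·(-46) + (-59)·(-59) = 9318
λ ≈ 56336/9318 = 6.046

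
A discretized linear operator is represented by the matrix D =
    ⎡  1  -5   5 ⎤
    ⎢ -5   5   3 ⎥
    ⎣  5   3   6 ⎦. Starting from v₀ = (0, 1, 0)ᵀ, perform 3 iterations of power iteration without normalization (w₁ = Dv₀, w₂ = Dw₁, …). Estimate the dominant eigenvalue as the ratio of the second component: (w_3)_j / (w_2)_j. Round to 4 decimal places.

6.6780

w1 = Dv₀ = (1·0 + (-5)·1 + 5·0; (-5)·0 + 5·1 + 3·0; 5·0 + 3·1 + 6·0) = (-5, 5, 3)
w2 = Dw1 = (1·(-5) + (-5)·5 + 5·3; (-5)·(-5) + 5·5 + 3·3; 5·(-5) + 3·5 + 6·3) = (-15, 59, 8)
w3 = Dw2 = (-270, 394, 150)
Ratio at component: 394 / 59 = 6.6780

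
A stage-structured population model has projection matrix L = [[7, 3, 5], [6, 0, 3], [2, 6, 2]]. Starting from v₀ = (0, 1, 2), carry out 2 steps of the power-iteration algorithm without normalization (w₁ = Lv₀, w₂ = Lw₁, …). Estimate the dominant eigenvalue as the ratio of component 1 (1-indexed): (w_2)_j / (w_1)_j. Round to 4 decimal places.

w1 = Lv₀ = (13, 6, 10)
w2 = Lw1 = (159, 108, 82)
Ratio at component: 159 / 13 = 12.2308

12.2308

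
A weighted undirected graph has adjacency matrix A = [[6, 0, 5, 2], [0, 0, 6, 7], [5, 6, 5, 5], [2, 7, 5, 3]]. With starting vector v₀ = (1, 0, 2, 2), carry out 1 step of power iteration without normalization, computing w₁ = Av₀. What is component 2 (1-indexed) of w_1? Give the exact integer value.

w1 = Av₀ = (6·1 + 0·0 + 5·2 + 2·2; 0·1 + 0·0 + 6·2 + 7·2; 5·1 + 6·0 + 5·2 + 5·2; 2·1 + 7·0 + 5·2 + 3·2) = (20, 26, 25, 18)
The requested component of w1 is 26.

26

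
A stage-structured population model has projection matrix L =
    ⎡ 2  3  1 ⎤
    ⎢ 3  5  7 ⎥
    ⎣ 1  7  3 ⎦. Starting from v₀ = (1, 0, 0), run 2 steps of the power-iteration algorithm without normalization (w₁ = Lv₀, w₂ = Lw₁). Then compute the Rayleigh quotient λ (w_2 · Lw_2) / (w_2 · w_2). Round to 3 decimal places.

λ ≈ 11.843

w1 = Lv₀ = (2·1 + 3·0 + 1·0; 3·1 + 5·0 + 7·0; 1·1 + 7·0 + 3·0) = (2, 3, 1)
w2 = Lw1 = (2·2 + 3·3 + 1·1; 3·2 + 5·3 + 7·1; 1·2 + 7·3 + 3·1) = (14, 28, 26)
Lw2 = (138, 364, 288)
w2·Lw2 = 14·138 + 28·364 + 26·288 = 19612; w2·w2 = 14·14 + 28·28 + 26·26 = 1656
λ ≈ 19612/1656 = 11.843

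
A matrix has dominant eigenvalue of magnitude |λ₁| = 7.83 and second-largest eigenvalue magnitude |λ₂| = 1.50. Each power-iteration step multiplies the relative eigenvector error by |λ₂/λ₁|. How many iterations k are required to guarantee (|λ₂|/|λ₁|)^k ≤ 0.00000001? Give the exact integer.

|λ₂/λ₁| = 1.50/7.83 = 0.19157
Need k ≥ ln(0.00000001) / ln(0.19157) = -18.4207 / -1.6525 ≈ 11.147
Smallest integer k satisfying the bound: 12

12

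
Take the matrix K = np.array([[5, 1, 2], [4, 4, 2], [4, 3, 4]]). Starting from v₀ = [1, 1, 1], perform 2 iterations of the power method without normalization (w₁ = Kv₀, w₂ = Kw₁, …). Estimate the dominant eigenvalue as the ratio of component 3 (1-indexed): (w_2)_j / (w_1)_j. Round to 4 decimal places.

w1 = Kv₀ = (5·1 + 1·1 + 2·1; 4·1 + 4·1 + 2·1; 4·1 + 3·1 + 4·1) = (8, 10, 11)
w2 = Kw1 = (5·8 + 1·10 + 2·11; 4·8 + 4·10 + 2·11; 4·8 + 3·10 + 4·11) = (72, 94, 106)
Ratio at component: 106 / 11 = 9.6364

λ ≈ 9.6364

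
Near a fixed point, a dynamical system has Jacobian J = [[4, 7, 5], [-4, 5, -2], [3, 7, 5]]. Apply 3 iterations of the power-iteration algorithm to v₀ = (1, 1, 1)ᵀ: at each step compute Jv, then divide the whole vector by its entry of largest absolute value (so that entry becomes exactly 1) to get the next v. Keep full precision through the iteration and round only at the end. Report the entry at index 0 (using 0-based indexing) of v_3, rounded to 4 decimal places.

Jv0 = (16.00000, -1.00000, 15.00000); divide by 16.00000 → v1 = (1.00000, -0.06250, 0.93750)
Jv1 = (8.25000, -6.18750, 7.25000); divide by 8.25000 → v2 = (1.00000, -0.75000, 0.87879)
Jv2 = (3.14394, -9.50758, 2.14394); divide by -9.50758 → v3 = (-0.33068, 1.00000, -0.22550)
Requested entry of v3: 415/-1255 = -0.3307

-0.3307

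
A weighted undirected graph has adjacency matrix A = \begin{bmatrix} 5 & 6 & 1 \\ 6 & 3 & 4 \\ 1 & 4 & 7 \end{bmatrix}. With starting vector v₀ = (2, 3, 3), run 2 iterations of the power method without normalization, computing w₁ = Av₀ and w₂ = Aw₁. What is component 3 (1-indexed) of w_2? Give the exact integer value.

w1 = Av₀ = (5·2 + 6·3 + 1·3; 6·2 + 3·3 + 4·3; 1·2 + 4·3 + 7·3) = (31, 33, 35)
w2 = Aw1 = (5·31 + 6·33 + 1·35; 6·31 + 3·33 + 4·35; 1·31 + 4·33 + 7·35) = (388, 425, 408)
The requested component of w2 is 408.

408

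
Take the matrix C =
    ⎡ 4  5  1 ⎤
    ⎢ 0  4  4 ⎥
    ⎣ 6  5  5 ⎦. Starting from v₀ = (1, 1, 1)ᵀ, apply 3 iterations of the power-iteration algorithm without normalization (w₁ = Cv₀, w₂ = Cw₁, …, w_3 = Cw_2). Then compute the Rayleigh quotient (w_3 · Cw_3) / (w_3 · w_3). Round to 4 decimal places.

λ ≈ 11.0612

w1 = Cv₀ = (4·1 + 5·1 + 1·1; 0·1 + 4·1 + 4·1; 6·1 + 5·1 + 5·1) = (10, 8, 16)
w2 = Cw1 = (4·10 + 5·8 + 1·16; 0·10 + 4·8 + 4·16; 6·10 + 5·8 + 5·16) = (96, 96, 180)
w3 = Cw2 = (1044, 1104, 1956)
Cw3 = (11652, 12240, 21564)
w3·Cw3 = 1044·11652 + 1104·12240 + 1956·21564 = 67856832; w3·w3 = 1044·1044 + 1104·1104 + 1956·1956 = 6134688
λ ≈ 67856832/6134688 = 11.0612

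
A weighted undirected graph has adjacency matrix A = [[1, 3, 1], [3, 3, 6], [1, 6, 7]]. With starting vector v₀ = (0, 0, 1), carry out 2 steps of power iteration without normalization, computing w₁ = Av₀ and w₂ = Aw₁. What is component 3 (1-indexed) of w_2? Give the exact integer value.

86

w1 = Av₀ = (1, 6, 7)
w2 = Aw1 = (26, 63, 86)
The requested component of w2 is 86.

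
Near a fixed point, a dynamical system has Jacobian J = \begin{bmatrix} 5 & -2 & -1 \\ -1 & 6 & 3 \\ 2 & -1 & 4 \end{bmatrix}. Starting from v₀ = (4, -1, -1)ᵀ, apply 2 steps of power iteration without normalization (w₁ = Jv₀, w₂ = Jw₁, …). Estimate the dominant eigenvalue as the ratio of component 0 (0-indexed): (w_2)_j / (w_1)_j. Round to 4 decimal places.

w1 = Jv₀ = (5·4 + (-2)·(-1) + (-1)·(-1); (-1)·4 + 6·(-1) + 3·(-1); 2·4 + (-1)·(-1) + 4·(-1)) = (23, -13, 5)
w2 = Jw1 = (5·23 + (-2)·(-13) + (-1)·5; (-1)·23 + 6·(-13) + 3·5; 2·23 + (-1)·(-13) + 4·5) = (136, -86, 79)
Ratio at component: 136 / 23 = 5.9130

5.9130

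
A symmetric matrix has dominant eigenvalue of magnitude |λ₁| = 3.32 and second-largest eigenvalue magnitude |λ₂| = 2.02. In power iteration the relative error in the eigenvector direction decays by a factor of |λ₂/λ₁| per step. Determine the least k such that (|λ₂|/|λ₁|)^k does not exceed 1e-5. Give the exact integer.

|λ₂/λ₁| = 2.02/3.32 = 0.60843
Need k ≥ ln(1e-5) / ln(0.60843) = -11.5129 / -0.4969 ≈ 23.171
Smallest integer k satisfying the bound: 24

24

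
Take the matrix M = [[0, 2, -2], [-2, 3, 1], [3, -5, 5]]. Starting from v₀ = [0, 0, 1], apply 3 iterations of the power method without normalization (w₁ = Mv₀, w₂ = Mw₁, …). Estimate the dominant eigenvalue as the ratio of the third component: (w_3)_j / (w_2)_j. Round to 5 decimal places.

w1 = Mv₀ = (-2, 1, 5)
w2 = Mw1 = (-8, 12, 14)
w3 = Mw2 = (-4, 66, -14)
Ratio at component: -14 / 14 = -1.00000

λ ≈ -1.00000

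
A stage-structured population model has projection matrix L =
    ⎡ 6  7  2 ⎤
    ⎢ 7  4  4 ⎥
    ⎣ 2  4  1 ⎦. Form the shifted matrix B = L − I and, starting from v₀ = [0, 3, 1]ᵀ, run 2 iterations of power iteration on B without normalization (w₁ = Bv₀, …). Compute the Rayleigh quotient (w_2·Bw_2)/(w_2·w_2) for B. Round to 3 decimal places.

μ ≈ 12.355

B = L − I has rows (5, 7, 2); (7, 3, 4); (2, 4, 0)
w1 = Bv₀ = (5·0 + 7·3 + 2·1; 7·0 + 3·3 + 4·1; 2·0 + 4·3 + 0·1) = (23, 13, 12)
w2 = Bw1 = (5·23 + 7·13 + 2·12; 7·23 + 3·13 + 4·12; 2·23 + 4·13 + 0·12) = (230, 248, 98)
Bw2 = (3082, 2746, 1452)
w2·Bw2 = 1532164; w2·w2 = 124008; μ ≈ 1532164/124008 = 12.355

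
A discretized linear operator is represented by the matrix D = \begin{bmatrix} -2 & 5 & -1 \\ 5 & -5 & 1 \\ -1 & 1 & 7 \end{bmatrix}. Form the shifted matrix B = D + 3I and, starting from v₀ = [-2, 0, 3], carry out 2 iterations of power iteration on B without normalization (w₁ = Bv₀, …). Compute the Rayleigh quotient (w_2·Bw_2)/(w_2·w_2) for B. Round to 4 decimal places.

μ ≈ 9.9258

B = D + 3I has rows (1, 5, -1); (5, -2, 1); (-1, 1, 10)
w1 = Bv₀ = (-5, -7, 32)
w2 = Bw1 = (-72, 21, 318)
Bw2 = (-285, -84, 3273)
w2·Bw2 = 1059570; w2·w2 = 106749; μ ≈ 1059570/106749 = 9.9258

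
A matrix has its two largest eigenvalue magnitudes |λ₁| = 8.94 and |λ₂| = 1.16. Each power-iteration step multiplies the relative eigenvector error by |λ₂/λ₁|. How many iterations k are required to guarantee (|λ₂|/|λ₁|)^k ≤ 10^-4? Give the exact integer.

5

|λ₂/λ₁| = 1.16/8.94 = 0.12975
Need k ≥ ln(10^-4) / ln(0.12975) = -9.2103 / -2.0421 ≈ 4.510
Smallest integer k satisfying the bound: 5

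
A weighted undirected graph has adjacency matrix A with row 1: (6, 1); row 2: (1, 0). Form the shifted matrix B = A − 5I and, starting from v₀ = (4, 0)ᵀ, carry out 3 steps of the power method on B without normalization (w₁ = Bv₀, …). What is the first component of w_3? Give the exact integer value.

B = A − 5I has rows (1, 1); (1, -5)
w1 = Bv₀ = (4, 4)
w2 = Bw1 = (8, -16)
w3 = Bw2 = (-8, 88)
Requested component of w3: -8

-8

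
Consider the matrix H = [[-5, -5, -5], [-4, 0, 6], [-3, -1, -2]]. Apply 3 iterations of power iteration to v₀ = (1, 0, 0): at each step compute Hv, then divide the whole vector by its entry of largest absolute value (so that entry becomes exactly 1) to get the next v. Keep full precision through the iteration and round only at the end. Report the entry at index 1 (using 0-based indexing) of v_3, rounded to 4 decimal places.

Hv0 = (-5.00000, -4.00000, -3.00000); divide by -5.00000 → v1 = (1.00000, 0.80000, 0.60000)
Hv1 = (-12.00000, -0.40000, -5.00000); divide by -12.00000 → v2 = (1.00000, 0.03333, 0.41667)
Hv2 = (-7.25000, -1.50000, -3.86667); divide by -7.25000 → v3 = (1.00000, 0.20690, 0.53333)
Requested entry of v3: -90/-435 = 0.2069

0.2069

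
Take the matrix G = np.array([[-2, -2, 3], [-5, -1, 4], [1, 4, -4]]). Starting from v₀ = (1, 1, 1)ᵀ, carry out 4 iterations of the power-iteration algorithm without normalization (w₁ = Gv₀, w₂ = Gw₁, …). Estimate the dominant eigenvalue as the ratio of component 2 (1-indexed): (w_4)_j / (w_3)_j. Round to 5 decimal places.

w1 = Gv₀ = (-1, -2, 1)
w2 = Gw1 = (9, 11, -13)
w3 = Gw2 = (-79, -108, 105)
w4 = Gw3 = (689, 923, -931)
Ratio at component: 923 / -108 = -8.54630

-8.54630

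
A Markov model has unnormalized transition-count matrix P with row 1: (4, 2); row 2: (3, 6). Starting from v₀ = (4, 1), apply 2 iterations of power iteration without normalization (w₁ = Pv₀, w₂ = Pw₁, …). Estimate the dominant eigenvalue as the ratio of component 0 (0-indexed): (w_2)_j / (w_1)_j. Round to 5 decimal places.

w1 = Pv₀ = (4·4 + 2·1; 3·4 + 6·1) = (18, 18)
w2 = Pw1 = (4·18 + 2·18; 3·18 + 6·18) = (108, 162)
Ratio at component: 108 / 18 = 6.00000

λ ≈ 6.00000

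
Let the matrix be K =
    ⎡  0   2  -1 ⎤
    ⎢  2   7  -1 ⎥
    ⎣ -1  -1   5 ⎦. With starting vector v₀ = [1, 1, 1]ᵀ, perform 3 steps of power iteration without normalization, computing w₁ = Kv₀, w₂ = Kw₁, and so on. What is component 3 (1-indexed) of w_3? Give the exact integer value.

w1 = Kv₀ = (0·1 + 2·1 + (-1)·1; 2·1 + 7·1 + (-1)·1; (-1)·1 + (-1)·1 + 5·1) = (1, 8, 3)
w2 = Kw1 = (0·1 + 2·8 + (-1)·3; 2·1 + 7·8 + (-1)·3; (-1)·1 + (-1)·8 + 5·3) = (13, 55, 6)
w3 = Kw2 = (104, 405, -38)
The requested component of w3 is -38.

-38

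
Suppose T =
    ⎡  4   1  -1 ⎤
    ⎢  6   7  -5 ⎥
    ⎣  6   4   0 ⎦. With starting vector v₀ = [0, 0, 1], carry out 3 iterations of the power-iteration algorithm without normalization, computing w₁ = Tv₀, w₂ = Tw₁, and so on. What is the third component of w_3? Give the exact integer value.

-218

w1 = Tv₀ = (4·0 + 1·0 + (-1)·1; 6·0 + 7·0 + (-5)·1; 6·0 + 4·0 + 0·1) = (-1, -5, 0)
w2 = Tw1 = (4·(-1) + 1·(-5) + (-1)·0; 6·(-1) + 7·(-5) + (-5)·0; 6·(-1) + 4·(-5) + 0·0) = (-9, -41, -26)
w3 = Tw2 = (-51, -211, -218)
The requested component of w3 is -218.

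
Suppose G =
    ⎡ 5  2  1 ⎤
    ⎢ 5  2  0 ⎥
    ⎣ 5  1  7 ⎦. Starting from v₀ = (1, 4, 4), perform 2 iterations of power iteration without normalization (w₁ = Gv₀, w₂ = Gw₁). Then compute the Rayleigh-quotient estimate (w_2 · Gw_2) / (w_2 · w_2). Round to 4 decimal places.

λ ≈ 9.2652

w1 = Gv₀ = (17, 13, 37)
w2 = Gw1 = (148, 111, 357)
Gw2 = (1319, 962, 3350)
w2·Gw2 = 148·1319 + 111·962 + 357·3350 = 1497944; w2·w2 = 148·148 + 111·111 + 357·357 = 161674
λ ≈ 1497944/161674 = 9.2652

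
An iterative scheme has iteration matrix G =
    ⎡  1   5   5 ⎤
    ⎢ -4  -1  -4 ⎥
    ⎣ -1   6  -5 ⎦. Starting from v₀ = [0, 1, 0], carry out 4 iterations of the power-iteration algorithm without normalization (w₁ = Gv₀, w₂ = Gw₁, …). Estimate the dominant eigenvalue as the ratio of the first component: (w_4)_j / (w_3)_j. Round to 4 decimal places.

λ ≈ 0.9487

w1 = Gv₀ = (1·0 + 5·1 + 5·0; (-4)·0 + (-1)·1 + (-4)·0; (-1)·0 + 6·1 + (-5)·0) = (5, -1, 6)
w2 = Gw1 = (1·5 + 5·(-1) + 5·6; (-4)·5 + (-1)·(-1) + (-4)·6; (-1)·5 + 6·(-1) + (-5)·6) = (30, -43, -41)
w3 = Gw2 = (-390, 87, -83)
w4 = Gw3 = (-370, 1805, 1327)
Ratio at component: -370 / -390 = 0.9487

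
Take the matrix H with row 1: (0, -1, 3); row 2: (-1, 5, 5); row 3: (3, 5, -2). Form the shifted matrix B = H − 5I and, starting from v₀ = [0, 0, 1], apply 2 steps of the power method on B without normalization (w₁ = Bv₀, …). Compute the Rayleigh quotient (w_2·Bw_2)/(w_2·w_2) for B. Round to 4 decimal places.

μ ≈ -11.1546

B = H − 5I has rows (-5, -1, 3); (-1, 0, 5); (3, 5, -7)
w1 = Bv₀ = ((-5)·0 + (-1)·0 + 3·1; (-1)·0 + 0·0 + 5·1; 3·0 + 5·0 + (-7)·1) = (3, 5, -7)
w2 = Bw1 = ((-5)·3 + (-1)·5 + 3·(-7); (-1)·3 + 0·5 + 5·(-7); 3·3 + 5·5 + (-7)·(-7)) = (-41, -38, 83)
Bw2 = (492, 456, -894)
w2·Bw2 = -111702; w2·w2 = 10014; μ ≈ -111702/10014 = -11.1546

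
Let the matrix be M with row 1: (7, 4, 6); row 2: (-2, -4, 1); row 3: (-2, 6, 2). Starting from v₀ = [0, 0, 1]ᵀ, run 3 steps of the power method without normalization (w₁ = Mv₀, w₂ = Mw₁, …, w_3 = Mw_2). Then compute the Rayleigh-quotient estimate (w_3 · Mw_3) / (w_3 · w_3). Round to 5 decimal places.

w1 = Mv₀ = (7·0 + 4·0 + 6·1; (-2)·0 + (-4)·0 + 1·1; (-2)·0 + 6·0 + 2·1) = (6, 1, 2)
w2 = Mw1 = (7·6 + 4·1 + 6·2; (-2)·6 + (-4)·1 + 1·2; (-2)·6 + 6·1 + 2·2) = (58, -14, -2)
w3 = Mw2 = (338, -62, -204)
Mw3 = (894, -632, -1456)
w3·Mw3 = 338·894 + (-62)·(-632) + (-204)·(-1456) = 638380; w3·w3 = 338·338 + (-62)·(-62) + (-204)·(-204) = 159704
λ ≈ 638380/159704 = 3.99727

3.99727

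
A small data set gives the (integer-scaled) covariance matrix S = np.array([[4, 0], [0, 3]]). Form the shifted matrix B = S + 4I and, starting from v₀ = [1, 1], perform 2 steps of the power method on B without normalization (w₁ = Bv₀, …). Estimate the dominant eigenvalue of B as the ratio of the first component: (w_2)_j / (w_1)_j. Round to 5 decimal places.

μ ≈ 8.00000

B = S + 4I has rows (8, 0); (0, 7)
w1 = Bv₀ = (8·1 + 0·1; 0·1 + 7·1) = (8, 7)
w2 = Bw1 = (8·8 + 0·7; 0·8 + 7·7) = (64, 49)
Ratio: 64/8 = 8.00000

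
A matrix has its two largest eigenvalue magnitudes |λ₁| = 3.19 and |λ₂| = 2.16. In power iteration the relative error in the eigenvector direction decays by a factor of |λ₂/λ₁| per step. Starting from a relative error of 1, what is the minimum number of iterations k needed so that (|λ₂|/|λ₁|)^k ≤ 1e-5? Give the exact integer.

|λ₂/λ₁| = 2.16/3.19 = 0.67712
Need k ≥ ln(1e-5) / ln(0.67712) = -11.5129 / -0.3899 ≈ 29.527
Smallest integer k satisfying the bound: 30

30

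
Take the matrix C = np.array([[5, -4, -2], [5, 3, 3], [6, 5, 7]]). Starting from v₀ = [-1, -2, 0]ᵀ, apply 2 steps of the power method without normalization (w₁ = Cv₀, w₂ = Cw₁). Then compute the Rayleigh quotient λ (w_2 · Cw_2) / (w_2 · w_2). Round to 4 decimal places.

w1 = Cv₀ = (5·(-1) + (-4)·(-2) + (-2)·0; 5·(-1) + 3·(-2) + 3·0; 6·(-1) + 5·(-2) + 7·0) = (3, -11, -16)
w2 = Cw1 = (5·3 + (-4)·(-11) + (-2)·(-16); 5·3 + 3·(-11) + 3·(-16); 6·3 + 5·(-11) + 7·(-16)) = (91, -66, -149)
Cw2 = (1017, -190, -827)
w2·Cw2 = 91·1017 + (-66)·(-190) + (-149)·(-827) = 228310; w2·w2 = 91·91 + (-66)·(-66) + (-149)·(-149) = 34838
λ ≈ 228310/34838 = 6.5535

λ ≈ 6.5535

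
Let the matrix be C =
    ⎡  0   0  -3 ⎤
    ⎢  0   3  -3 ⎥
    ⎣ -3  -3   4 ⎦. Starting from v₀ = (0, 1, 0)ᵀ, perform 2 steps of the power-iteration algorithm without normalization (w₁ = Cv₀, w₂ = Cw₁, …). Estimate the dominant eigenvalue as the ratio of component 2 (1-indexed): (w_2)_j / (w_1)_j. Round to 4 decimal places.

w1 = Cv₀ = (0, 3, -3)
w2 = Cw1 = (9, 18, -21)
Ratio at component: 18 / 3 = 6.0000

6.0000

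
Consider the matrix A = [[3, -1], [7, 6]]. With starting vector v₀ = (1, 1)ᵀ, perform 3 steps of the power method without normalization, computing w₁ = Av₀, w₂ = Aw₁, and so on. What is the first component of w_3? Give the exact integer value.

-113

w1 = Av₀ = (3·1 + (-1)·1; 7·1 + 6·1) = (2, 13)
w2 = Aw1 = (3·2 + (-1)·13; 7·2 + 6·13) = (-7, 92)
w3 = Aw2 = (-113, 503)
The requested component of w3 is -113.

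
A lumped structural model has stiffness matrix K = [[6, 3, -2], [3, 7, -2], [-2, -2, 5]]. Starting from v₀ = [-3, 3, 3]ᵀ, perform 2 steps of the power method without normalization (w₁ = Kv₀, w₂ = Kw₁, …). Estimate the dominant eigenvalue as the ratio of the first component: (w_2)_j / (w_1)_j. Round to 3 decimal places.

w1 = Kv₀ = (6·(-3) + 3·3 + (-2)·3; 3·(-3) + 7·3 + (-2)·3; (-2)·(-3) + (-2)·3 + 5·3) = (-15, 6, 15)
w2 = Kw1 = (6·(-15) + 3·6 + (-2)·15; 3·(-15) + 7·6 + (-2)·15; (-2)·(-15) + (-2)·6 + 5·15) = (-102, -33, 93)
Ratio at component: -102 / -15 = 6.800

λ ≈ 6.800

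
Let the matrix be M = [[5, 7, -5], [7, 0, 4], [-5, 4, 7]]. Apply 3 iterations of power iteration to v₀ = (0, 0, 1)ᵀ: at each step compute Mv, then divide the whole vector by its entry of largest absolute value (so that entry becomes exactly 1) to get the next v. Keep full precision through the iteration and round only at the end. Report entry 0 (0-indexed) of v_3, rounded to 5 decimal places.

-0.86483

Mv0 = (-5.000000, 4.000000, 7.000000); divide by 7.000000 → v1 = (-0.714286, 0.571429, 1.000000)
Mv1 = (-4.571429, -1.000000, 12.857143); divide by 12.857143 → v2 = (-0.355556, -0.077778, 1.000000)
Mv2 = (-7.322222, 1.511111, 8.466667); divide by 8.466667 → v3 = (-0.864829, 0.178478, 1.000000)
Requested entry of v3: -659/762 = -0.86483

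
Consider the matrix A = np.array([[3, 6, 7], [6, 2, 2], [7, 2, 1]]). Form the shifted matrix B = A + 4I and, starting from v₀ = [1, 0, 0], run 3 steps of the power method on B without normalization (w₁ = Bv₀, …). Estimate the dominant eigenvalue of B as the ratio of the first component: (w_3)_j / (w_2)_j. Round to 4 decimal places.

16.1343

B = A + 4I has rows (7, 6, 7); (6, 6, 2); (7, 2, 5)
w1 = Bv₀ = (7, 6, 7)
w2 = Bw1 = (134, 92, 96)
w3 = Bw2 = (2162, 1548, 1602)
Ratio: 2162/134 = 16.1343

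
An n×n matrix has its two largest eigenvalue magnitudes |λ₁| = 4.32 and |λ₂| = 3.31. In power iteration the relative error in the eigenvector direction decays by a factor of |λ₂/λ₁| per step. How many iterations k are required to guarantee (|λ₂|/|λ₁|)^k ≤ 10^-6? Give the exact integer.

52

|λ₂/λ₁| = 3.31/4.32 = 0.76620
Need k ≥ ln(10^-6) / ln(0.76620) = -13.8155 / -0.2663 ≈ 51.878
Smallest integer k satisfying the bound: 52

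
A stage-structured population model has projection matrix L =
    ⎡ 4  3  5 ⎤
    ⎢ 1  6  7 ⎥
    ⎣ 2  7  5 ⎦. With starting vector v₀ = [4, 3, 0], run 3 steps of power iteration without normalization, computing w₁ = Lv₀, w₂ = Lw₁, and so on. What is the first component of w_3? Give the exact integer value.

w1 = Lv₀ = (4·4 + 3·3 + 5·0; 1·4 + 6·3 + 7·0; 2·4 + 7·3 + 5·0) = (25, 22, 29)
w2 = Lw1 = (4·25 + 3·22 + 5·29; 1·25 + 6·22 + 7·29; 2·25 + 7·22 + 5·29) = (311, 360, 349)
w3 = Lw2 = (4069, 4914, 4887)
The requested component of w3 is 4069.

4069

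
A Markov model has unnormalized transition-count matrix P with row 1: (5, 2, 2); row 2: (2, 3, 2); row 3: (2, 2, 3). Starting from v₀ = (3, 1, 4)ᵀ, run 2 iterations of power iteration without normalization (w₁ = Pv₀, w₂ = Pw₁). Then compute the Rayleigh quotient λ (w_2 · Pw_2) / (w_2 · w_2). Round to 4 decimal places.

λ ≈ 7.8278

w1 = Pv₀ = (25, 17, 20)
w2 = Pw1 = (199, 141, 144)
Pw2 = (1565, 1109, 1112)
w2·Pw2 = 199·1565 + 141·1109 + 144·1112 = 627932; w2·w2 = 199·199 + 141·141 + 144·144 = 80218
λ ≈ 627932/80218 = 7.8278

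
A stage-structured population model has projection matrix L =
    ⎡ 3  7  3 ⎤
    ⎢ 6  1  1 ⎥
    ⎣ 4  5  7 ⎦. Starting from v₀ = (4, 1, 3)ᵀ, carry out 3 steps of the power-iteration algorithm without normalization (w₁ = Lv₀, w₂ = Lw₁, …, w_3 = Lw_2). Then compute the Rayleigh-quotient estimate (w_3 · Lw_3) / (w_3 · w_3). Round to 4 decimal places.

w1 = Lv₀ = (3·4 + 7·1 + 3·3; 6·4 + 1·1 + 1·3; 4·4 + 5·1 + 7·3) = (28, 28, 42)
w2 = Lw1 = (3·28 + 7·28 + 3·42; 6·28 + 1·28 + 1·42; 4·28 + 5·28 + 7·42) = (406, 238, 546)
w3 = Lw2 = (4522, 3220, 6636)
Lw3 = (56014, 36988, 80640)
w3·Lw3 = 4522·56014 + 3220·36988 + 6636·80640 = 907523708; w3·w3 = 4522·4522 + 3220·3220 + 6636·6636 = 74853380
λ ≈ 907523708/74853380 = 12.1240

12.1240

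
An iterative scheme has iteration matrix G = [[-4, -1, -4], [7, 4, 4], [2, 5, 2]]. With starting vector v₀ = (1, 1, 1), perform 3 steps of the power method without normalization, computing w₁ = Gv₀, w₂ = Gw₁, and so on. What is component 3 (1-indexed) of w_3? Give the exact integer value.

w1 = Gv₀ = ((-4)·1 + (-1)·1 + (-4)·1; 7·1 + 4·1 + 4·1; 2·1 + 5·1 + 2·1) = (-9, 15, 9)
w2 = Gw1 = ((-4)·(-9) + (-1)·15 + (-4)·9; 7·(-9) + 4·15 + 4·9; 2·(-9) + 5·15 + 2·9) = (-15, 33, 75)
w3 = Gw2 = (-273, 327, 285)
The requested component of w3 is 285.

285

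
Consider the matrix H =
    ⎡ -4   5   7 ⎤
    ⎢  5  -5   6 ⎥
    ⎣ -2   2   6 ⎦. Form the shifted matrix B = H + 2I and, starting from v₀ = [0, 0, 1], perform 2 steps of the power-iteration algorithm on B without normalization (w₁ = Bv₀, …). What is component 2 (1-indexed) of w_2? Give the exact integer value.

B = H + 2I has rows (-2, 5, 7); (5, -3, 6); (-2, 2, 8)
w1 = Bv₀ = (7, 6, 8)
w2 = Bw1 = (72, 65, 62)
Requested component of w2: 65

65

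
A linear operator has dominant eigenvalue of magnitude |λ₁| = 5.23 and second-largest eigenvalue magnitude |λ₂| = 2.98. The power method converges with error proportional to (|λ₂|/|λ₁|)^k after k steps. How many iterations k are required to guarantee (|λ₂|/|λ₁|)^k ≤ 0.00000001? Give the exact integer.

33

|λ₂/λ₁| = 2.98/5.23 = 0.56979
Need k ≥ ln(0.00000001) / ln(0.56979) = -18.4207 / -0.5625 ≈ 32.749
Smallest integer k satisfying the bound: 33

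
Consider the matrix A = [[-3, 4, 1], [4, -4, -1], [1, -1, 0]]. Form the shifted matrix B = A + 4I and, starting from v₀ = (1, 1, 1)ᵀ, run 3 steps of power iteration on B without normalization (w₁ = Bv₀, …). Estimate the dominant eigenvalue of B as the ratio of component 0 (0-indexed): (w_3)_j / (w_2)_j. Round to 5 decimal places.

5.50000

B = A + 4I has rows (1, 4, 1); (4, 0, -1); (1, -1, 4)
w1 = Bv₀ = (1·1 + 4·1 + 1·1; 4·1 + 0·1 + (-1)·1; 1·1 + (-1)·1 + 4·1) = (6, 3, 4)
w2 = Bw1 = (1·6 + 4·3 + 1·4; 4·6 + 0·3 + (-1)·4; 1·6 + (-1)·3 + 4·4) = (22, 20, 19)
w3 = Bw2 = (121, 69, 78)
Ratio: 121/22 = 5.50000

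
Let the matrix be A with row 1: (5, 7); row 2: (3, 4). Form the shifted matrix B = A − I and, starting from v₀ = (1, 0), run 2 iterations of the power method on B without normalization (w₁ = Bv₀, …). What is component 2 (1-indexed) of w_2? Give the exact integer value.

B = A − I has rows (4, 7); (3, 3)
w1 = Bv₀ = (4·1 + 7·0; 3·1 + 3·0) = (4, 3)
w2 = Bw1 = (4·4 + 7·3; 3·4 + 3·3) = (37, 21)
Requested component of w2: 21

21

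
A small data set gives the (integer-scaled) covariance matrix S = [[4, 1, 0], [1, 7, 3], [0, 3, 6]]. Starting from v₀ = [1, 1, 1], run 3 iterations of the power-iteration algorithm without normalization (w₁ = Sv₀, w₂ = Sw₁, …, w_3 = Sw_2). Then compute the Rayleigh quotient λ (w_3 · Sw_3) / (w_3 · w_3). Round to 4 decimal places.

λ ≈ 9.6387

w1 = Sv₀ = (5, 11, 9)
w2 = Sw1 = (31, 109, 87)
w3 = Sw2 = (233, 1055, 849)
Sw3 = (1987, 10165, 8259)
w3·Sw3 = 233·1987 + 1055·10165 + 849·8259 = 18198937; w3·w3 = 233·233 + 1055·1055 + 849·849 = 1888115
λ ≈ 18198937/1888115 = 9.6387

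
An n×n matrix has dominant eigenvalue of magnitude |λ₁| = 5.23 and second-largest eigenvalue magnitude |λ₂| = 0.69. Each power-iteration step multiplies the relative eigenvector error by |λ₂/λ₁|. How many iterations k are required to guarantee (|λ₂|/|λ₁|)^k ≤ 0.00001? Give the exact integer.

|λ₂/λ₁| = 0.69/5.23 = 0.13193
Need k ≥ ln(0.00001) / ln(0.13193) = -11.5129 / -2.0255 ≈ 5.684
Smallest integer k satisfying the bound: 6

6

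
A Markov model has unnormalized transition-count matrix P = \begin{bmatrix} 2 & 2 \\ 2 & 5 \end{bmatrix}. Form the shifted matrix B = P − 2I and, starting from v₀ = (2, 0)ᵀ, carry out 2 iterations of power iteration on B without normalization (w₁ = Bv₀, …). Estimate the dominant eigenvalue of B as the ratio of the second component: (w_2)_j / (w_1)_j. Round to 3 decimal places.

μ ≈ 3.000

B = P − 2I has rows (0, 2); (2, 3)
w1 = Bv₀ = (0, 4)
w2 = Bw1 = (8, 12)
Ratio: 12/4 = 3.000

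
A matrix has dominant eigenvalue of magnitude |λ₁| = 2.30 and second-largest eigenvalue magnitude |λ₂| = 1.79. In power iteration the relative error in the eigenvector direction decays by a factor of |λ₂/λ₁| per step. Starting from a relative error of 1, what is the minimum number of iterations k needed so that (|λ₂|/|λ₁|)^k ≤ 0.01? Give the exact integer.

|λ₂/λ₁| = 1.79/2.30 = 0.77826
Need k ≥ ln(0.01) / ln(0.77826) = -4.6052 / -0.2507 ≈ 18.370
Smallest integer k satisfying the bound: 19

19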